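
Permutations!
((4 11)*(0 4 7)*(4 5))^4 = (0 7 11 4 5)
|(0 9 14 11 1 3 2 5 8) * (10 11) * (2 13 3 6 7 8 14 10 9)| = 22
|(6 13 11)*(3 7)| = |(3 7)(6 13 11)| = 6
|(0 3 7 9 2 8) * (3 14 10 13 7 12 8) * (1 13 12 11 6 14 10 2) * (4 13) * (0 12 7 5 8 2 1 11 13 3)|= |(0 10 7 9 11 6 14 1 4 3 13 5 8 12 2)|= 15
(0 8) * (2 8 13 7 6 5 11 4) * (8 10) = (0 13 7 6 5 11 4 2 10 8) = [13, 1, 10, 3, 2, 11, 5, 6, 0, 9, 8, 4, 12, 7]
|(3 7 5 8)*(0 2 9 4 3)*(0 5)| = 6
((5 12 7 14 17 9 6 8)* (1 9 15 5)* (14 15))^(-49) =(1 8 6 9)(5 15 7 12)(14 17)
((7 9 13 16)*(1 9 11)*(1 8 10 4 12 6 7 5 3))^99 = ((1 9 13 16 5 3)(4 12 6 7 11 8 10))^99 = (1 16)(3 13)(4 12 6 7 11 8 10)(5 9)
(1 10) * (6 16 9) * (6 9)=(1 10)(6 16)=[0, 10, 2, 3, 4, 5, 16, 7, 8, 9, 1, 11, 12, 13, 14, 15, 6]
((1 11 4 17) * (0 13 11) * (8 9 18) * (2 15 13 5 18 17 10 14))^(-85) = (0 1 17 9 8 18 5)(2 14 10 4 11 13 15)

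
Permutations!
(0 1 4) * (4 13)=(0 1 13 4)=[1, 13, 2, 3, 0, 5, 6, 7, 8, 9, 10, 11, 12, 4]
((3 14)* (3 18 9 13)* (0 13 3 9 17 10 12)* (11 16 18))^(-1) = ((0 13 9 3 14 11 16 18 17 10 12))^(-1) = (0 12 10 17 18 16 11 14 3 9 13)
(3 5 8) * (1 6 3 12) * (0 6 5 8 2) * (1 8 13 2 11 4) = (0 6 3 13 2)(1 5 11 4)(8 12) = [6, 5, 0, 13, 1, 11, 3, 7, 12, 9, 10, 4, 8, 2]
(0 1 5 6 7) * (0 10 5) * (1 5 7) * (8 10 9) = (0 5 6 1)(7 9 8 10) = [5, 0, 2, 3, 4, 6, 1, 9, 10, 8, 7]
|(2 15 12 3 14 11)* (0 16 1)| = |(0 16 1)(2 15 12 3 14 11)| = 6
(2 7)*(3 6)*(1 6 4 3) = (1 6)(2 7)(3 4) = [0, 6, 7, 4, 3, 5, 1, 2]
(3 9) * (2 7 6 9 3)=(2 7 6 9)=[0, 1, 7, 3, 4, 5, 9, 6, 8, 2]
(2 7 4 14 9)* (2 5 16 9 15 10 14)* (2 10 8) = (2 7 4 10 14 15 8)(5 16 9) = [0, 1, 7, 3, 10, 16, 6, 4, 2, 5, 14, 11, 12, 13, 15, 8, 9]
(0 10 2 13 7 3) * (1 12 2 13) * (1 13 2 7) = (0 10 2 13 1 12 7 3) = [10, 12, 13, 0, 4, 5, 6, 3, 8, 9, 2, 11, 7, 1]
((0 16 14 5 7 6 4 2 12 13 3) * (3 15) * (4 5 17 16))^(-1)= ((0 4 2 12 13 15 3)(5 7 6)(14 17 16))^(-1)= (0 3 15 13 12 2 4)(5 6 7)(14 16 17)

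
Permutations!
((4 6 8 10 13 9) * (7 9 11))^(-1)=((4 6 8 10 13 11 7 9))^(-1)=(4 9 7 11 13 10 8 6)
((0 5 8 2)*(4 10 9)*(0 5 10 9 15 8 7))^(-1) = (0 7 5 2 8 15 10)(4 9)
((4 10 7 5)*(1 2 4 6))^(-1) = (1 6 5 7 10 4 2)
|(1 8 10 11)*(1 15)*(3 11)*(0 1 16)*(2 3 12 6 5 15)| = |(0 1 8 10 12 6 5 15 16)(2 3 11)| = 9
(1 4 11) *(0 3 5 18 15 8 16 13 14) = [3, 4, 2, 5, 11, 18, 6, 7, 16, 9, 10, 1, 12, 14, 0, 8, 13, 17, 15] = (0 3 5 18 15 8 16 13 14)(1 4 11)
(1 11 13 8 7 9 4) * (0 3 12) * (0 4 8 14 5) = [3, 11, 2, 12, 1, 0, 6, 9, 7, 8, 10, 13, 4, 14, 5] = (0 3 12 4 1 11 13 14 5)(7 9 8)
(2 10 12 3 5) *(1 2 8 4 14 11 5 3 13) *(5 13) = (1 2 10 12 5 8 4 14 11 13) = [0, 2, 10, 3, 14, 8, 6, 7, 4, 9, 12, 13, 5, 1, 11]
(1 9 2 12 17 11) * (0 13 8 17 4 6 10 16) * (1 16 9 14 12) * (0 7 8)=(0 13)(1 14 12 4 6 10 9 2)(7 8 17 11 16)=[13, 14, 1, 3, 6, 5, 10, 8, 17, 2, 9, 16, 4, 0, 12, 15, 7, 11]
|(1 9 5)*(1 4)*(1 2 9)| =4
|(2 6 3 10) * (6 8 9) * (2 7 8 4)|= 6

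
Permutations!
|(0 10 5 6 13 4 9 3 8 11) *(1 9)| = 11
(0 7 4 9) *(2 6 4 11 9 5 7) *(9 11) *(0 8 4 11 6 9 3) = (0 2 9 8 4 5 7 3)(6 11) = [2, 1, 9, 0, 5, 7, 11, 3, 4, 8, 10, 6]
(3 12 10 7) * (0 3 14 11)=[3, 1, 2, 12, 4, 5, 6, 14, 8, 9, 7, 0, 10, 13, 11]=(0 3 12 10 7 14 11)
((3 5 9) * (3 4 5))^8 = ((4 5 9))^8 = (4 9 5)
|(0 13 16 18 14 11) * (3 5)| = |(0 13 16 18 14 11)(3 5)| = 6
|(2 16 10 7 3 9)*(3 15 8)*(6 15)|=|(2 16 10 7 6 15 8 3 9)|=9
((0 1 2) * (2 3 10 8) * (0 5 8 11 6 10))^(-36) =(11)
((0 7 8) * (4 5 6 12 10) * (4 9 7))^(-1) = (0 8 7 9 10 12 6 5 4)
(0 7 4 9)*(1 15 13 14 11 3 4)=(0 7 1 15 13 14 11 3 4 9)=[7, 15, 2, 4, 9, 5, 6, 1, 8, 0, 10, 3, 12, 14, 11, 13]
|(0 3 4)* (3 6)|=4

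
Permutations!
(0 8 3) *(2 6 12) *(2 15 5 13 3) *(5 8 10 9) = (0 10 9 5 13 3)(2 6 12 15 8) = [10, 1, 6, 0, 4, 13, 12, 7, 2, 5, 9, 11, 15, 3, 14, 8]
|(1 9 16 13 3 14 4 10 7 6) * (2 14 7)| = 28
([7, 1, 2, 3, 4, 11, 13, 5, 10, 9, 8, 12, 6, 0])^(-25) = (0 11 13 5 6 7 12)(8 10)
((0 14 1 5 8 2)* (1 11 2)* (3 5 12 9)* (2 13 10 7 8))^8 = (0 12 13 5 8 14 9 10 2 1 11 3 7)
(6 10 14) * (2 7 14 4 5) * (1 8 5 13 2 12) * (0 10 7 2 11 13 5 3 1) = [10, 8, 2, 1, 5, 12, 7, 14, 3, 9, 4, 13, 0, 11, 6] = (0 10 4 5 12)(1 8 3)(6 7 14)(11 13)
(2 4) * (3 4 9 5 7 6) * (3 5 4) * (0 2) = [2, 1, 9, 3, 0, 7, 5, 6, 8, 4] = (0 2 9 4)(5 7 6)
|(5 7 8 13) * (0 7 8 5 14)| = 6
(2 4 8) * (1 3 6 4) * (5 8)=(1 3 6 4 5 8 2)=[0, 3, 1, 6, 5, 8, 4, 7, 2]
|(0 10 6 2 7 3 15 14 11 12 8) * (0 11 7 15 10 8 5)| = 35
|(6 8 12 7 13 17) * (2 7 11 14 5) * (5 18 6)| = 30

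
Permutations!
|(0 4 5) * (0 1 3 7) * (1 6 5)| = 10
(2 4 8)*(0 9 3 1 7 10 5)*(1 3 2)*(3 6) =[9, 7, 4, 6, 8, 0, 3, 10, 1, 2, 5] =(0 9 2 4 8 1 7 10 5)(3 6)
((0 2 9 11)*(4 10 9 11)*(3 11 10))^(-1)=((0 2 10 9 4 3 11))^(-1)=(0 11 3 4 9 10 2)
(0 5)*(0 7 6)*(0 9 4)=(0 5 7 6 9 4)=[5, 1, 2, 3, 0, 7, 9, 6, 8, 4]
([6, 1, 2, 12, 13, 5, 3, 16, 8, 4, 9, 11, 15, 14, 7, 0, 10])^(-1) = [15, 1, 2, 6, 9, 5, 0, 14, 8, 10, 16, 11, 3, 4, 13, 12, 7]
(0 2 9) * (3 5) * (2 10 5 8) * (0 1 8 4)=(0 10 5 3 4)(1 8 2 9)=[10, 8, 9, 4, 0, 3, 6, 7, 2, 1, 5]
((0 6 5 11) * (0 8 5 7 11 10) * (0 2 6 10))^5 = (0 11 2 5 7 10 8 6)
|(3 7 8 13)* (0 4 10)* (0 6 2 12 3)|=10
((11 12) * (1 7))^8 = ((1 7)(11 12))^8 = (12)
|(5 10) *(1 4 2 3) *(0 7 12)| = |(0 7 12)(1 4 2 3)(5 10)| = 12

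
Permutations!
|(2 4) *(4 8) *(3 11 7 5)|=|(2 8 4)(3 11 7 5)|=12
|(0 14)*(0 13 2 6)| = 5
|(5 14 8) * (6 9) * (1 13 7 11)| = |(1 13 7 11)(5 14 8)(6 9)| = 12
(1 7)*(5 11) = (1 7)(5 11) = [0, 7, 2, 3, 4, 11, 6, 1, 8, 9, 10, 5]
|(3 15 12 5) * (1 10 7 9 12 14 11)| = 10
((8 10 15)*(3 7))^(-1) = (3 7)(8 15 10)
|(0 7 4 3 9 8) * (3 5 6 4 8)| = 6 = |(0 7 8)(3 9)(4 5 6)|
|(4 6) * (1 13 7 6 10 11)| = 7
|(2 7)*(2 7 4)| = 2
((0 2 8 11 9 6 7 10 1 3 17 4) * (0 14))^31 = ((0 2 8 11 9 6 7 10 1 3 17 4 14))^31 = (0 6 17 8 10 14 9 3 2 7 4 11 1)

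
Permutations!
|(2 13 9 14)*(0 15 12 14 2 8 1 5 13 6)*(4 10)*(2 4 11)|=14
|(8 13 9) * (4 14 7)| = 3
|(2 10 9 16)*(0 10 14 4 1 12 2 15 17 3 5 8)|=45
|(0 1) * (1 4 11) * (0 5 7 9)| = 7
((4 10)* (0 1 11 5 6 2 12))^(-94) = (0 6 1 2 11 12 5)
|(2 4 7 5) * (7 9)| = |(2 4 9 7 5)| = 5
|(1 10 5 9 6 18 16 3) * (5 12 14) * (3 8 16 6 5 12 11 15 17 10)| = 4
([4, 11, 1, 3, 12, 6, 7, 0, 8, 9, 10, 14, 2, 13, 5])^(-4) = (0 14 12 6 1)(2 7 11 4 5)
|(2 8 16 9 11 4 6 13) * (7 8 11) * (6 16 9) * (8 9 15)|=|(2 11 4 16 6 13)(7 9)(8 15)|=6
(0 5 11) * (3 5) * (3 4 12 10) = (0 4 12 10 3 5 11) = [4, 1, 2, 5, 12, 11, 6, 7, 8, 9, 3, 0, 10]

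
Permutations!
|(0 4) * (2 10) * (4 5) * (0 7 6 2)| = |(0 5 4 7 6 2 10)| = 7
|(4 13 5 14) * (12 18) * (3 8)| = 4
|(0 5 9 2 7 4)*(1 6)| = 6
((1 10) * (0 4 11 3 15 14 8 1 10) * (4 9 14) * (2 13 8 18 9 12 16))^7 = (3 11 4 15)(9 14 18)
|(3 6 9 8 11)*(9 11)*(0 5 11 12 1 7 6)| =4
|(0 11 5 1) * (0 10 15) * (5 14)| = |(0 11 14 5 1 10 15)| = 7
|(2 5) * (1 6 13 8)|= 4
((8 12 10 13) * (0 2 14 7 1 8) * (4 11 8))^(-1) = ((0 2 14 7 1 4 11 8 12 10 13))^(-1) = (0 13 10 12 8 11 4 1 7 14 2)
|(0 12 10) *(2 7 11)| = 3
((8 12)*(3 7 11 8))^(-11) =((3 7 11 8 12))^(-11) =(3 12 8 11 7)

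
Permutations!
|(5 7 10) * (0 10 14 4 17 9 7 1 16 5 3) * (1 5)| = |(0 10 3)(1 16)(4 17 9 7 14)| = 30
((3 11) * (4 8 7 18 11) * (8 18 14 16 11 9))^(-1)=(3 11 16 14 7 8 9 18 4)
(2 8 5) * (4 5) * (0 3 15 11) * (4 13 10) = (0 3 15 11)(2 8 13 10 4 5) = [3, 1, 8, 15, 5, 2, 6, 7, 13, 9, 4, 0, 12, 10, 14, 11]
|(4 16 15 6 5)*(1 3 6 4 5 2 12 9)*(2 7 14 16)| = |(1 3 6 7 14 16 15 4 2 12 9)| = 11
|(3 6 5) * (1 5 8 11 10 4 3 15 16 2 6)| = |(1 5 15 16 2 6 8 11 10 4 3)| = 11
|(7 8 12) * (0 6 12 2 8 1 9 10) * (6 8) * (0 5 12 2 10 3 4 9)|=42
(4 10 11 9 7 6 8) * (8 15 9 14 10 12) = [0, 1, 2, 3, 12, 5, 15, 6, 4, 7, 11, 14, 8, 13, 10, 9] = (4 12 8)(6 15 9 7)(10 11 14)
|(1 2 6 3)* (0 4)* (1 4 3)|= 3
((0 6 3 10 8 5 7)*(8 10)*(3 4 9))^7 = ((10)(0 6 4 9 3 8 5 7))^7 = (10)(0 7 5 8 3 9 4 6)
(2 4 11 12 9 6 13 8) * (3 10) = [0, 1, 4, 10, 11, 5, 13, 7, 2, 6, 3, 12, 9, 8] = (2 4 11 12 9 6 13 8)(3 10)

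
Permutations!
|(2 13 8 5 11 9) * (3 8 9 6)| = 15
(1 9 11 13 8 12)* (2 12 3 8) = (1 9 11 13 2 12)(3 8) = [0, 9, 12, 8, 4, 5, 6, 7, 3, 11, 10, 13, 1, 2]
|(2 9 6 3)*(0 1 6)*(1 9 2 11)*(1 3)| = 2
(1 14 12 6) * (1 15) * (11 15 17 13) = (1 14 12 6 17 13 11 15) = [0, 14, 2, 3, 4, 5, 17, 7, 8, 9, 10, 15, 6, 11, 12, 1, 16, 13]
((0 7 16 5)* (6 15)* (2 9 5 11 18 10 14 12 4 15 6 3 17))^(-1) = ((0 7 16 11 18 10 14 12 4 15 3 17 2 9 5))^(-1) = (0 5 9 2 17 3 15 4 12 14 10 18 11 16 7)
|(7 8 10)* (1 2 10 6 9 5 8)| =4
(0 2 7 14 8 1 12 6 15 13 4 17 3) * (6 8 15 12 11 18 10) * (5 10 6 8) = (0 2 7 14 15 13 4 17 3)(1 11 18 6 12 5 10 8) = [2, 11, 7, 0, 17, 10, 12, 14, 1, 9, 8, 18, 5, 4, 15, 13, 16, 3, 6]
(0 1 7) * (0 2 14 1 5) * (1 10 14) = (0 5)(1 7 2)(10 14) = [5, 7, 1, 3, 4, 0, 6, 2, 8, 9, 14, 11, 12, 13, 10]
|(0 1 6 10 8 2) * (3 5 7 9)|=12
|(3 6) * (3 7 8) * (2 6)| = 5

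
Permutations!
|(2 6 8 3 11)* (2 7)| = 6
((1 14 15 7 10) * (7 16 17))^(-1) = (1 10 7 17 16 15 14)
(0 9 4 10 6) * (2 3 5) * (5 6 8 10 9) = (0 5 2 3 6)(4 9)(8 10) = [5, 1, 3, 6, 9, 2, 0, 7, 10, 4, 8]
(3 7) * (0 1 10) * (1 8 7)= (0 8 7 3 1 10)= [8, 10, 2, 1, 4, 5, 6, 3, 7, 9, 0]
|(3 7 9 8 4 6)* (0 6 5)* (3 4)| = 4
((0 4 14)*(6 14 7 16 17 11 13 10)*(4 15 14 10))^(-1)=(0 14 15)(4 13 11 17 16 7)(6 10)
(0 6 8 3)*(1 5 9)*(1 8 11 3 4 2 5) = (0 6 11 3)(2 5 9 8 4) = [6, 1, 5, 0, 2, 9, 11, 7, 4, 8, 10, 3]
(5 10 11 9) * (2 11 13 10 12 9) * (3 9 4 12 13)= (2 11)(3 9 5 13 10)(4 12)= [0, 1, 11, 9, 12, 13, 6, 7, 8, 5, 3, 2, 4, 10]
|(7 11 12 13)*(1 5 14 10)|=4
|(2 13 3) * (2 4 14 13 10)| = 4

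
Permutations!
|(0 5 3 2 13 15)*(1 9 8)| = 6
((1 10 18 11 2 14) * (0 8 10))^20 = ((0 8 10 18 11 2 14 1))^20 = (0 11)(1 18)(2 8)(10 14)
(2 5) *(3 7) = (2 5)(3 7) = [0, 1, 5, 7, 4, 2, 6, 3]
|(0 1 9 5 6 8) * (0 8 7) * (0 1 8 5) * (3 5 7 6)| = 10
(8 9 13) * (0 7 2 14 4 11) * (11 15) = (0 7 2 14 4 15 11)(8 9 13) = [7, 1, 14, 3, 15, 5, 6, 2, 9, 13, 10, 0, 12, 8, 4, 11]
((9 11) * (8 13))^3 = (8 13)(9 11)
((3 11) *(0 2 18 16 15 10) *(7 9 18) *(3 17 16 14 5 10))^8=(18)(3 16 11 15 17)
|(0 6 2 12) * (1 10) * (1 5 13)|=|(0 6 2 12)(1 10 5 13)|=4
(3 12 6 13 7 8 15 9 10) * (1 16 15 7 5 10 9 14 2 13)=(1 16 15 14 2 13 5 10 3 12 6)(7 8)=[0, 16, 13, 12, 4, 10, 1, 8, 7, 9, 3, 11, 6, 5, 2, 14, 15]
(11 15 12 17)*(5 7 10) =(5 7 10)(11 15 12 17) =[0, 1, 2, 3, 4, 7, 6, 10, 8, 9, 5, 15, 17, 13, 14, 12, 16, 11]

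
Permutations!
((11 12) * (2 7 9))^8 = (12)(2 9 7)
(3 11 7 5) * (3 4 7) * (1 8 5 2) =[0, 8, 1, 11, 7, 4, 6, 2, 5, 9, 10, 3] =(1 8 5 4 7 2)(3 11)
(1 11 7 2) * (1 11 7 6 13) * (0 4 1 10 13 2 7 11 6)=(0 4 1 11)(2 6)(10 13)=[4, 11, 6, 3, 1, 5, 2, 7, 8, 9, 13, 0, 12, 10]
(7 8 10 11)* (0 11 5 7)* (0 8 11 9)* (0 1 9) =[0, 9, 2, 3, 4, 7, 6, 11, 10, 1, 5, 8] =(1 9)(5 7 11 8 10)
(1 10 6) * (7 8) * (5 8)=(1 10 6)(5 8 7)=[0, 10, 2, 3, 4, 8, 1, 5, 7, 9, 6]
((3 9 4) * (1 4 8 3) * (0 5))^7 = (0 5)(1 4)(3 9 8)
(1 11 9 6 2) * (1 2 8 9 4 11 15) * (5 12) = [0, 15, 2, 3, 11, 12, 8, 7, 9, 6, 10, 4, 5, 13, 14, 1] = (1 15)(4 11)(5 12)(6 8 9)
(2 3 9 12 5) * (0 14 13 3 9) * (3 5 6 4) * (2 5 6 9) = (0 14 13 6 4 3)(9 12) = [14, 1, 2, 0, 3, 5, 4, 7, 8, 12, 10, 11, 9, 6, 13]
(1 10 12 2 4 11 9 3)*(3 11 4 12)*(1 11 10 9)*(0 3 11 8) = (0 3 8)(1 9 10 11)(2 12) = [3, 9, 12, 8, 4, 5, 6, 7, 0, 10, 11, 1, 2]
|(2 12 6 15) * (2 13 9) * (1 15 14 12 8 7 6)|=10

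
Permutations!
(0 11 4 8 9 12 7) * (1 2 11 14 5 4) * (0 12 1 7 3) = (0 14 5 4 8 9 1 2 11 7 12 3) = [14, 2, 11, 0, 8, 4, 6, 12, 9, 1, 10, 7, 3, 13, 5]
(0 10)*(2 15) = (0 10)(2 15) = [10, 1, 15, 3, 4, 5, 6, 7, 8, 9, 0, 11, 12, 13, 14, 2]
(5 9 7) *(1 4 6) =(1 4 6)(5 9 7) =[0, 4, 2, 3, 6, 9, 1, 5, 8, 7]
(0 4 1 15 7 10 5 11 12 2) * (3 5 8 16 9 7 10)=(0 4 1 15 10 8 16 9 7 3 5 11 12 2)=[4, 15, 0, 5, 1, 11, 6, 3, 16, 7, 8, 12, 2, 13, 14, 10, 9]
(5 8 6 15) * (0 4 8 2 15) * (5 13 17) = (0 4 8 6)(2 15 13 17 5) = [4, 1, 15, 3, 8, 2, 0, 7, 6, 9, 10, 11, 12, 17, 14, 13, 16, 5]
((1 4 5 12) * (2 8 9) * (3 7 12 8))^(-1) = (1 12 7 3 2 9 8 5 4)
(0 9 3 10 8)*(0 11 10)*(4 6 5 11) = [9, 1, 2, 0, 6, 11, 5, 7, 4, 3, 8, 10] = (0 9 3)(4 6 5 11 10 8)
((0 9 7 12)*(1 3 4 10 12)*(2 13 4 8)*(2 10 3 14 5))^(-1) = ((0 9 7 1 14 5 2 13 4 3 8 10 12))^(-1) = (0 12 10 8 3 4 13 2 5 14 1 7 9)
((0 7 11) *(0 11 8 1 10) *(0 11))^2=((0 7 8 1 10 11))^2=(0 8 10)(1 11 7)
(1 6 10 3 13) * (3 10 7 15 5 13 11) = (1 6 7 15 5 13)(3 11) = [0, 6, 2, 11, 4, 13, 7, 15, 8, 9, 10, 3, 12, 1, 14, 5]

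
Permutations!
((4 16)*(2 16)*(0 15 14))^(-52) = (0 14 15)(2 4 16)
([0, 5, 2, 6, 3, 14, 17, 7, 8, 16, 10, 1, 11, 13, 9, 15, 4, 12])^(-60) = [0, 3, 2, 5, 1, 6, 14, 7, 8, 12, 10, 4, 16, 13, 17, 15, 11, 9]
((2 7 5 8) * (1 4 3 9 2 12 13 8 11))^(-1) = ((1 4 3 9 2 7 5 11)(8 12 13))^(-1) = (1 11 5 7 2 9 3 4)(8 13 12)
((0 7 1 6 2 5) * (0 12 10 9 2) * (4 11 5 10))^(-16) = ((0 7 1 6)(2 10 9)(4 11 5 12))^(-16) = (12)(2 9 10)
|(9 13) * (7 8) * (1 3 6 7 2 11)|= |(1 3 6 7 8 2 11)(9 13)|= 14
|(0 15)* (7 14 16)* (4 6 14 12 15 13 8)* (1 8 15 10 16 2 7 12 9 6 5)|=|(0 13 15)(1 8 4 5)(2 7 9 6 14)(10 16 12)|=60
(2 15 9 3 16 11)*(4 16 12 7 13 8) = (2 15 9 3 12 7 13 8 4 16 11) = [0, 1, 15, 12, 16, 5, 6, 13, 4, 3, 10, 2, 7, 8, 14, 9, 11]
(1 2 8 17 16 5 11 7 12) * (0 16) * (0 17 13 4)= (17)(0 16 5 11 7 12 1 2 8 13 4)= [16, 2, 8, 3, 0, 11, 6, 12, 13, 9, 10, 7, 1, 4, 14, 15, 5, 17]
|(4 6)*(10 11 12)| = |(4 6)(10 11 12)| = 6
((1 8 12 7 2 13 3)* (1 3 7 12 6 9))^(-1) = ((1 8 6 9)(2 13 7))^(-1) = (1 9 6 8)(2 7 13)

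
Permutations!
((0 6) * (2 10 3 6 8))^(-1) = (0 6 3 10 2 8)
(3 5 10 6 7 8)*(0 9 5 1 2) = (0 9 5 10 6 7 8 3 1 2) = [9, 2, 0, 1, 4, 10, 7, 8, 3, 5, 6]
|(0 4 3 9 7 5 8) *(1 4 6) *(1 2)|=|(0 6 2 1 4 3 9 7 5 8)|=10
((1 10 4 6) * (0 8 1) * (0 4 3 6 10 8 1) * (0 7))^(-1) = (0 7 8 1)(3 10 4 6)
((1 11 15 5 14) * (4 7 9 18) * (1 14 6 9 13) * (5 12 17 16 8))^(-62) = (1 6 15 18 17 7 8)(4 16 13 5 11 9 12)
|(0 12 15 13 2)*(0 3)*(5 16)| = |(0 12 15 13 2 3)(5 16)| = 6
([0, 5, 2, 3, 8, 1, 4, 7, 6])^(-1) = (1 5)(4 6 8)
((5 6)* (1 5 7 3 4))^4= ((1 5 6 7 3 4))^4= (1 3 6)(4 7 5)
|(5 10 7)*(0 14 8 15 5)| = 7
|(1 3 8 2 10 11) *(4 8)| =|(1 3 4 8 2 10 11)| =7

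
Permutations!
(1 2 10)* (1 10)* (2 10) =[0, 10, 1, 3, 4, 5, 6, 7, 8, 9, 2] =(1 10 2)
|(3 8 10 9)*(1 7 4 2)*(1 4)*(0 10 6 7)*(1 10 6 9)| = 30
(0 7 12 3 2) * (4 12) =(0 7 4 12 3 2) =[7, 1, 0, 2, 12, 5, 6, 4, 8, 9, 10, 11, 3]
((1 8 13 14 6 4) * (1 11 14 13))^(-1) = (1 8)(4 6 14 11)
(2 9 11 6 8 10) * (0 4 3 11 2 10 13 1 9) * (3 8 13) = (0 4 8 3 11 6 13 1 9 2) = [4, 9, 0, 11, 8, 5, 13, 7, 3, 2, 10, 6, 12, 1]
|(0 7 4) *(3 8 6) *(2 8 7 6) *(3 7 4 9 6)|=6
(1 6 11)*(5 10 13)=(1 6 11)(5 10 13)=[0, 6, 2, 3, 4, 10, 11, 7, 8, 9, 13, 1, 12, 5]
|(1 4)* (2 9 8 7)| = |(1 4)(2 9 8 7)| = 4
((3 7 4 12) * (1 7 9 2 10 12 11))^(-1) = ((1 7 4 11)(2 10 12 3 9))^(-1) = (1 11 4 7)(2 9 3 12 10)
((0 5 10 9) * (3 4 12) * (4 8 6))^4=(3 12 4 6 8)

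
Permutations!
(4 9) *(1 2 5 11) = (1 2 5 11)(4 9) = [0, 2, 5, 3, 9, 11, 6, 7, 8, 4, 10, 1]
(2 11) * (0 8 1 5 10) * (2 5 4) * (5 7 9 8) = (0 5 10)(1 4 2 11 7 9 8) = [5, 4, 11, 3, 2, 10, 6, 9, 1, 8, 0, 7]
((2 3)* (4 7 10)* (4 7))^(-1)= (2 3)(7 10)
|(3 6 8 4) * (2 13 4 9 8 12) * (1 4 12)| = |(1 4 3 6)(2 13 12)(8 9)| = 12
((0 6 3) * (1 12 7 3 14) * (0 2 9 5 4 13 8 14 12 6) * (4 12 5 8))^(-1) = ((1 6 5 12 7 3 2 9 8 14)(4 13))^(-1) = (1 14 8 9 2 3 7 12 5 6)(4 13)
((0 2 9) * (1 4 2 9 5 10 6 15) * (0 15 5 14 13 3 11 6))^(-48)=((0 9 15 1 4 2 14 13 3 11 6 5 10))^(-48)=(0 4 3 10 1 13 5 15 14 6 9 2 11)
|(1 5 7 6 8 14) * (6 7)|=|(1 5 6 8 14)|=5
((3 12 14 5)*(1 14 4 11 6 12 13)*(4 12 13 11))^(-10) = (1 11 14 6 5 13 3)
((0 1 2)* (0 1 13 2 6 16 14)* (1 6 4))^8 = (0 2 16)(6 14 13)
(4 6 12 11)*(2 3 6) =(2 3 6 12 11 4) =[0, 1, 3, 6, 2, 5, 12, 7, 8, 9, 10, 4, 11]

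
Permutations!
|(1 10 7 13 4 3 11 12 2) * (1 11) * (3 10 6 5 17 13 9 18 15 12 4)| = |(1 6 5 17 13 3)(2 11 4 10 7 9 18 15 12)| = 18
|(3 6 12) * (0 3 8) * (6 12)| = 4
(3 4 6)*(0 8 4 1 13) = (0 8 4 6 3 1 13) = [8, 13, 2, 1, 6, 5, 3, 7, 4, 9, 10, 11, 12, 0]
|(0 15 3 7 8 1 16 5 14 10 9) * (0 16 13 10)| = 12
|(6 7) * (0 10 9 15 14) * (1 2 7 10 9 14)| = 9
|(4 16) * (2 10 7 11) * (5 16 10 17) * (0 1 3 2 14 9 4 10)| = |(0 1 3 2 17 5 16 10 7 11 14 9 4)| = 13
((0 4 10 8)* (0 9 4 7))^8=(10)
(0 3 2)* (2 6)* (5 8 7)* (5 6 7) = (0 3 7 6 2)(5 8) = [3, 1, 0, 7, 4, 8, 2, 6, 5]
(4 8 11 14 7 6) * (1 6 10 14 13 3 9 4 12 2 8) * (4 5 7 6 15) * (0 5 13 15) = [5, 0, 8, 9, 1, 7, 12, 10, 11, 13, 14, 15, 2, 3, 6, 4] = (0 5 7 10 14 6 12 2 8 11 15 4 1)(3 9 13)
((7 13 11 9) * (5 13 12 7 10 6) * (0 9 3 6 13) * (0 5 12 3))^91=(0 9 10 13 11)(3 7 12 6)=((0 9 10 13 11)(3 6 12 7))^91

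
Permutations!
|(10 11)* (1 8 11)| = |(1 8 11 10)| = 4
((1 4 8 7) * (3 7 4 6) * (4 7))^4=(1 8 3)(4 6 7)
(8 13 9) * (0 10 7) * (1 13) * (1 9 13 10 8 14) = (0 8 9 14 1 10 7) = [8, 10, 2, 3, 4, 5, 6, 0, 9, 14, 7, 11, 12, 13, 1]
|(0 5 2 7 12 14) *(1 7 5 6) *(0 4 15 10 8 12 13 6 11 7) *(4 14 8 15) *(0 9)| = |(0 11 7 13 6 1 9)(2 5)(8 12)(10 15)| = 14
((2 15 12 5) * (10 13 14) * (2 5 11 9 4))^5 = ((2 15 12 11 9 4)(10 13 14))^5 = (2 4 9 11 12 15)(10 14 13)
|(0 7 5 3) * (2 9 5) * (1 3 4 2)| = |(0 7 1 3)(2 9 5 4)| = 4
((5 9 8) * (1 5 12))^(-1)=((1 5 9 8 12))^(-1)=(1 12 8 9 5)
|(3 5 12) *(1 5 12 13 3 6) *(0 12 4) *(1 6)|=7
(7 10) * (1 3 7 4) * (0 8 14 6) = (0 8 14 6)(1 3 7 10 4) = [8, 3, 2, 7, 1, 5, 0, 10, 14, 9, 4, 11, 12, 13, 6]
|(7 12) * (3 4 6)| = |(3 4 6)(7 12)| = 6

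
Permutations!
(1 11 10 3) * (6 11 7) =(1 7 6 11 10 3) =[0, 7, 2, 1, 4, 5, 11, 6, 8, 9, 3, 10]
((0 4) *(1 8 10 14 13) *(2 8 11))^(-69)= ((0 4)(1 11 2 8 10 14 13))^(-69)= (0 4)(1 11 2 8 10 14 13)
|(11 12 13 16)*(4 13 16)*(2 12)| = 4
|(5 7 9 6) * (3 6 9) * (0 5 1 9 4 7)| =6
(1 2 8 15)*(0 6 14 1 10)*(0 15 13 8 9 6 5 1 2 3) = (0 5 1 3)(2 9 6 14)(8 13)(10 15) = [5, 3, 9, 0, 4, 1, 14, 7, 13, 6, 15, 11, 12, 8, 2, 10]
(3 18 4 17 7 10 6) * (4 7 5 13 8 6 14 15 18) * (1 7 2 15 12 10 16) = (1 7 16)(2 15 18)(3 4 17 5 13 8 6)(10 14 12) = [0, 7, 15, 4, 17, 13, 3, 16, 6, 9, 14, 11, 10, 8, 12, 18, 1, 5, 2]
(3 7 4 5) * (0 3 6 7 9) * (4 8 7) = (0 3 9)(4 5 6)(7 8) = [3, 1, 2, 9, 5, 6, 4, 8, 7, 0]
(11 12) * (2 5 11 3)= (2 5 11 12 3)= [0, 1, 5, 2, 4, 11, 6, 7, 8, 9, 10, 12, 3]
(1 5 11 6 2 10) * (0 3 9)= (0 3 9)(1 5 11 6 2 10)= [3, 5, 10, 9, 4, 11, 2, 7, 8, 0, 1, 6]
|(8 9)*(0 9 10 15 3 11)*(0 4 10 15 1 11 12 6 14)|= 8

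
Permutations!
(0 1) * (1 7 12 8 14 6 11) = (0 7 12 8 14 6 11 1) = [7, 0, 2, 3, 4, 5, 11, 12, 14, 9, 10, 1, 8, 13, 6]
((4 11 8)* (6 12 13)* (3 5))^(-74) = ((3 5)(4 11 8)(6 12 13))^(-74) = (4 11 8)(6 12 13)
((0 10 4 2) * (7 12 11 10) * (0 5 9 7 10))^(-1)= (0 11 12 7 9 5 2 4 10)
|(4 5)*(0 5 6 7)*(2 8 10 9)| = 20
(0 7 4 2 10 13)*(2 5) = (0 7 4 5 2 10 13) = [7, 1, 10, 3, 5, 2, 6, 4, 8, 9, 13, 11, 12, 0]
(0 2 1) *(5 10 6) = (0 2 1)(5 10 6) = [2, 0, 1, 3, 4, 10, 5, 7, 8, 9, 6]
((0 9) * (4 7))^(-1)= ((0 9)(4 7))^(-1)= (0 9)(4 7)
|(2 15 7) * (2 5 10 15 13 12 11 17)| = |(2 13 12 11 17)(5 10 15 7)| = 20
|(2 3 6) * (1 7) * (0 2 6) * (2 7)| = 5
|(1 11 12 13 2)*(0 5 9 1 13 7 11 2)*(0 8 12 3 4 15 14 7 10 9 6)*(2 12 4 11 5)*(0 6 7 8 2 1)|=|(0 1 12 10 9)(2 13)(3 11)(4 15 14 8)(5 7)|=20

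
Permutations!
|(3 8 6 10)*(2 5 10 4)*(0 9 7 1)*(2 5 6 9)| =11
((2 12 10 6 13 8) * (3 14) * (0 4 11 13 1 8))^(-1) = ((0 4 11 13)(1 8 2 12 10 6)(3 14))^(-1) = (0 13 11 4)(1 6 10 12 2 8)(3 14)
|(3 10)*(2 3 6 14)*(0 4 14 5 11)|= |(0 4 14 2 3 10 6 5 11)|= 9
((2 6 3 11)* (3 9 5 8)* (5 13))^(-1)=((2 6 9 13 5 8 3 11))^(-1)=(2 11 3 8 5 13 9 6)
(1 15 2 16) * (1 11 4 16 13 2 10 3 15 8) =(1 8)(2 13)(3 15 10)(4 16 11) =[0, 8, 13, 15, 16, 5, 6, 7, 1, 9, 3, 4, 12, 2, 14, 10, 11]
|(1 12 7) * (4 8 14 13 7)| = |(1 12 4 8 14 13 7)| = 7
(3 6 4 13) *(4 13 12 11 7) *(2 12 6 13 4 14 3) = (2 12 11 7 14 3 13)(4 6) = [0, 1, 12, 13, 6, 5, 4, 14, 8, 9, 10, 7, 11, 2, 3]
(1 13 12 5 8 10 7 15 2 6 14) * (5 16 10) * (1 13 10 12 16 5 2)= (1 10 7 15)(2 6 14 13 16 12 5 8)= [0, 10, 6, 3, 4, 8, 14, 15, 2, 9, 7, 11, 5, 16, 13, 1, 12]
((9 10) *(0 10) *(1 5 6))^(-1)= (0 9 10)(1 6 5)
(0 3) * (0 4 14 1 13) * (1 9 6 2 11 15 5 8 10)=(0 3 4 14 9 6 2 11 15 5 8 10 1 13)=[3, 13, 11, 4, 14, 8, 2, 7, 10, 6, 1, 15, 12, 0, 9, 5]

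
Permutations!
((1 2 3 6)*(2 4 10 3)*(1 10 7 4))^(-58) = ((3 6 10)(4 7))^(-58) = (3 10 6)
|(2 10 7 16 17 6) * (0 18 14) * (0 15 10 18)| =9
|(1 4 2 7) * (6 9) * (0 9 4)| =|(0 9 6 4 2 7 1)| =7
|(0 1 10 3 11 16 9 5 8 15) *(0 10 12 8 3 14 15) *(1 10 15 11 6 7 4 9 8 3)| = 24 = |(0 10 14 11 16 8)(1 12 3 6 7 4 9 5)|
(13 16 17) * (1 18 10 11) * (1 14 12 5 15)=(1 18 10 11 14 12 5 15)(13 16 17)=[0, 18, 2, 3, 4, 15, 6, 7, 8, 9, 11, 14, 5, 16, 12, 1, 17, 13, 10]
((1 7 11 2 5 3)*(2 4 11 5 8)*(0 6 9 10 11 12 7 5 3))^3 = (0 10 12 1 6 11 7 5 9 4 3)(2 8)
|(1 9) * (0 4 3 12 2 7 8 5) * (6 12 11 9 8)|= 8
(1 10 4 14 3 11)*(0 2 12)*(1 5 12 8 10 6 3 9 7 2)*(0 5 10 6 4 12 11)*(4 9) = [1, 9, 8, 0, 14, 11, 3, 2, 6, 7, 12, 10, 5, 13, 4] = (0 1 9 7 2 8 6 3)(4 14)(5 11 10 12)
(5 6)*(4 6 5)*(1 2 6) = (1 2 6 4) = [0, 2, 6, 3, 1, 5, 4]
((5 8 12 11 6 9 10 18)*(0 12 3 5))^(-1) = ((0 12 11 6 9 10 18)(3 5 8))^(-1) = (0 18 10 9 6 11 12)(3 8 5)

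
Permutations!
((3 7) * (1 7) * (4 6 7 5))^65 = (1 3 7 6 4 5)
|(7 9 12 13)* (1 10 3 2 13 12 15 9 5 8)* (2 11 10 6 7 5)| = |(1 6 7 2 13 5 8)(3 11 10)(9 15)| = 42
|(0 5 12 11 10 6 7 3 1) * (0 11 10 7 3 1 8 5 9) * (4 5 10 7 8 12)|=8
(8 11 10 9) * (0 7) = [7, 1, 2, 3, 4, 5, 6, 0, 11, 8, 9, 10] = (0 7)(8 11 10 9)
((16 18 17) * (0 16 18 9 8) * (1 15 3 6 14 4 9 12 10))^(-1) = ((0 16 12 10 1 15 3 6 14 4 9 8)(17 18))^(-1) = (0 8 9 4 14 6 3 15 1 10 12 16)(17 18)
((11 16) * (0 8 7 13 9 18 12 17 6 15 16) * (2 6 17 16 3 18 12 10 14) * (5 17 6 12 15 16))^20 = (0 13 3 14 5 16 8 9 18 2 17 11 7 15 10 12 6)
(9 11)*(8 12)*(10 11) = (8 12)(9 10 11) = [0, 1, 2, 3, 4, 5, 6, 7, 12, 10, 11, 9, 8]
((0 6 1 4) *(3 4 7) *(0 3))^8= (7)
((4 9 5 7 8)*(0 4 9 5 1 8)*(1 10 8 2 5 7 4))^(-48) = ((0 1 2 5 4 7)(8 9 10))^(-48) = (10)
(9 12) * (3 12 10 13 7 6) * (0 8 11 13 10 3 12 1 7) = (0 8 11 13)(1 7 6 12 9 3) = [8, 7, 2, 1, 4, 5, 12, 6, 11, 3, 10, 13, 9, 0]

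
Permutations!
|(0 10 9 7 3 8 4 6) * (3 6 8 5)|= 10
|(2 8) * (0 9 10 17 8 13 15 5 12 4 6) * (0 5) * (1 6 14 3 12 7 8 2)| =140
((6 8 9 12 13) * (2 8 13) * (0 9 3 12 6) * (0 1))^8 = ((0 9 6 13 1)(2 8 3 12))^8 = (0 13 9 1 6)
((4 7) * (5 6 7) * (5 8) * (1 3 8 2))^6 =((1 3 8 5 6 7 4 2))^6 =(1 4 6 8)(2 7 5 3)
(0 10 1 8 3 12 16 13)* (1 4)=(0 10 4 1 8 3 12 16 13)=[10, 8, 2, 12, 1, 5, 6, 7, 3, 9, 4, 11, 16, 0, 14, 15, 13]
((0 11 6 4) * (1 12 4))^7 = (0 11 6 1 12 4)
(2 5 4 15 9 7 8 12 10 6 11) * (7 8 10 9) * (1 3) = [0, 3, 5, 1, 15, 4, 11, 10, 12, 8, 6, 2, 9, 13, 14, 7] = (1 3)(2 5 4 15 7 10 6 11)(8 12 9)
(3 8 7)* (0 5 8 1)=(0 5 8 7 3 1)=[5, 0, 2, 1, 4, 8, 6, 3, 7]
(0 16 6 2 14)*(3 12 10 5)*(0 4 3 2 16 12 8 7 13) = (0 12 10 5 2 14 4 3 8 7 13)(6 16) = [12, 1, 14, 8, 3, 2, 16, 13, 7, 9, 5, 11, 10, 0, 4, 15, 6]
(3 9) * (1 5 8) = (1 5 8)(3 9) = [0, 5, 2, 9, 4, 8, 6, 7, 1, 3]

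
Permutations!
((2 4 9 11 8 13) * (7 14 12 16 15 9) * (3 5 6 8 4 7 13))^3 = (2 12 9 13 14 15 4 7 16 11)(3 8 6 5)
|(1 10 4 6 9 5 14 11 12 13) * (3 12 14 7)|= |(1 10 4 6 9 5 7 3 12 13)(11 14)|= 10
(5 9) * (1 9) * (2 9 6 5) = [0, 6, 9, 3, 4, 1, 5, 7, 8, 2] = (1 6 5)(2 9)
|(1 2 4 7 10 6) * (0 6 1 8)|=|(0 6 8)(1 2 4 7 10)|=15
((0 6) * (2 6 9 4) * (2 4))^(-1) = ((0 9 2 6))^(-1) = (0 6 2 9)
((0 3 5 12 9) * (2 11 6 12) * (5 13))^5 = (0 11 3 6 13 12 5 9 2)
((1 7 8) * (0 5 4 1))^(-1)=((0 5 4 1 7 8))^(-1)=(0 8 7 1 4 5)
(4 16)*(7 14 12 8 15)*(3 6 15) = [0, 1, 2, 6, 16, 5, 15, 14, 3, 9, 10, 11, 8, 13, 12, 7, 4] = (3 6 15 7 14 12 8)(4 16)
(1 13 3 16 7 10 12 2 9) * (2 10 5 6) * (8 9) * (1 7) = (1 13 3 16)(2 8 9 7 5 6)(10 12) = [0, 13, 8, 16, 4, 6, 2, 5, 9, 7, 12, 11, 10, 3, 14, 15, 1]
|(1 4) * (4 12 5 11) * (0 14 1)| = |(0 14 1 12 5 11 4)| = 7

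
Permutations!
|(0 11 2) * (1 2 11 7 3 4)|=6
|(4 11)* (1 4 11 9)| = 3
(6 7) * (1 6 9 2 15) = [0, 6, 15, 3, 4, 5, 7, 9, 8, 2, 10, 11, 12, 13, 14, 1] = (1 6 7 9 2 15)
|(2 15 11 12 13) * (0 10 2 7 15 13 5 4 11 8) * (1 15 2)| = 60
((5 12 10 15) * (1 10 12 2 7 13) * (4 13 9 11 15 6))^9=((1 10 6 4 13)(2 7 9 11 15 5))^9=(1 13 4 6 10)(2 11)(5 9)(7 15)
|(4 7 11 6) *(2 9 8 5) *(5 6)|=|(2 9 8 6 4 7 11 5)|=8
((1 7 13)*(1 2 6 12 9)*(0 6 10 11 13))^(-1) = (0 7 1 9 12 6)(2 13 11 10)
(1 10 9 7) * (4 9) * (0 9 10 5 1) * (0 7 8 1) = [9, 5, 2, 3, 10, 0, 6, 7, 1, 8, 4] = (0 9 8 1 5)(4 10)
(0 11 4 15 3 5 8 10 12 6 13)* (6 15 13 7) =(0 11 4 13)(3 5 8 10 12 15)(6 7) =[11, 1, 2, 5, 13, 8, 7, 6, 10, 9, 12, 4, 15, 0, 14, 3]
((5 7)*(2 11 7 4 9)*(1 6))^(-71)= ((1 6)(2 11 7 5 4 9))^(-71)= (1 6)(2 11 7 5 4 9)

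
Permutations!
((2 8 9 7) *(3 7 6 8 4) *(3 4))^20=((2 3 7)(6 8 9))^20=(2 7 3)(6 9 8)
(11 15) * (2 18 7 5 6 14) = (2 18 7 5 6 14)(11 15) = [0, 1, 18, 3, 4, 6, 14, 5, 8, 9, 10, 15, 12, 13, 2, 11, 16, 17, 7]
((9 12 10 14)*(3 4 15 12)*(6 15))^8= ((3 4 6 15 12 10 14 9))^8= (15)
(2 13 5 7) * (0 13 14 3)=(0 13 5 7 2 14 3)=[13, 1, 14, 0, 4, 7, 6, 2, 8, 9, 10, 11, 12, 5, 3]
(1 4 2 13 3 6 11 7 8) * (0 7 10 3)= (0 7 8 1 4 2 13)(3 6 11 10)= [7, 4, 13, 6, 2, 5, 11, 8, 1, 9, 3, 10, 12, 0]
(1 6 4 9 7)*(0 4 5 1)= [4, 6, 2, 3, 9, 1, 5, 0, 8, 7]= (0 4 9 7)(1 6 5)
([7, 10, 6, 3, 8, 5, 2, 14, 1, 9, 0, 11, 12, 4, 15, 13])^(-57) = (0 8 15)(1 13 7)(2 6)(4 14 10)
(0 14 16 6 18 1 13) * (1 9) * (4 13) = (0 14 16 6 18 9 1 4 13) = [14, 4, 2, 3, 13, 5, 18, 7, 8, 1, 10, 11, 12, 0, 16, 15, 6, 17, 9]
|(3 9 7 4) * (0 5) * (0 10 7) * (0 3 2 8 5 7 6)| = |(0 7 4 2 8 5 10 6)(3 9)| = 8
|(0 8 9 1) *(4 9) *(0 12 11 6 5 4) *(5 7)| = 8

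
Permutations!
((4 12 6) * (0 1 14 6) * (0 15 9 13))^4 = ((0 1 14 6 4 12 15 9 13))^4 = (0 4 13 6 9 14 15 1 12)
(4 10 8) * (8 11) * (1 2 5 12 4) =(1 2 5 12 4 10 11 8) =[0, 2, 5, 3, 10, 12, 6, 7, 1, 9, 11, 8, 4]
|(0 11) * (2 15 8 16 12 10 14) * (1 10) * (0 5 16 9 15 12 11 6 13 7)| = |(0 6 13 7)(1 10 14 2 12)(5 16 11)(8 9 15)| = 60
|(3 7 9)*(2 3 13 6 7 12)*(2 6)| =7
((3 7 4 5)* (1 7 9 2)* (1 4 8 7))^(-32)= (2 3 4 9 5)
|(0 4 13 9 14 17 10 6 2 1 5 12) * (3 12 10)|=|(0 4 13 9 14 17 3 12)(1 5 10 6 2)|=40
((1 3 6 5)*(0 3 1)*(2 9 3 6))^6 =((0 6 5)(2 9 3))^6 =(9)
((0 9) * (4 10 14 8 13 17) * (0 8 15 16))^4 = ((0 9 8 13 17 4 10 14 15 16))^4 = (0 17 15 8 10)(4 16 13 14 9)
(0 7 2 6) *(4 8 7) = (0 4 8 7 2 6) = [4, 1, 6, 3, 8, 5, 0, 2, 7]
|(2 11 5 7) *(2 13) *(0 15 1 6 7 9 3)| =|(0 15 1 6 7 13 2 11 5 9 3)| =11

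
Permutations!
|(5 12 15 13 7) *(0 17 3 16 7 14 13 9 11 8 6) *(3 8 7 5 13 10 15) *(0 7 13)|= 60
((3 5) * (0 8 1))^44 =(0 1 8)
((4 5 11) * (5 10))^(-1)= (4 11 5 10)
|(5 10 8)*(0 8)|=|(0 8 5 10)|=4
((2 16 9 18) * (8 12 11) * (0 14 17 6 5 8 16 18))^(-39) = (0 14 17 6 5 8 12 11 16 9)(2 18)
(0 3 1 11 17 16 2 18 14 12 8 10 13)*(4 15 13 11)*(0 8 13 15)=[3, 4, 18, 1, 0, 5, 6, 7, 10, 9, 11, 17, 13, 8, 12, 15, 2, 16, 14]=(0 3 1 4)(2 18 14 12 13 8 10 11 17 16)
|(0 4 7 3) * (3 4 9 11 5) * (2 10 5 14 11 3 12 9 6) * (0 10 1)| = |(0 6 2 1)(3 10 5 12 9)(4 7)(11 14)| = 20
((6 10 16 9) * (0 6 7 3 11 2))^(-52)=((0 6 10 16 9 7 3 11 2))^(-52)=(0 10 9 3 2 6 16 7 11)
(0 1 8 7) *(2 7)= [1, 8, 7, 3, 4, 5, 6, 0, 2]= (0 1 8 2 7)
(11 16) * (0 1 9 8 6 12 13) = (0 1 9 8 6 12 13)(11 16) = [1, 9, 2, 3, 4, 5, 12, 7, 6, 8, 10, 16, 13, 0, 14, 15, 11]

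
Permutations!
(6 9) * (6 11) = (6 9 11) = [0, 1, 2, 3, 4, 5, 9, 7, 8, 11, 10, 6]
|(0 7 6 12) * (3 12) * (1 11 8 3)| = |(0 7 6 1 11 8 3 12)| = 8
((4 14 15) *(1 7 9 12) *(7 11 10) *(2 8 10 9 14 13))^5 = (1 11 9 12)(2 15 10 13 14 8 4 7)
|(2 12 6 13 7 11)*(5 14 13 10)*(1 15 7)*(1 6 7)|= 20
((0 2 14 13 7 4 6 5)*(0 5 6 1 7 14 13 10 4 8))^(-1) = ((0 2 13 14 10 4 1 7 8))^(-1) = (0 8 7 1 4 10 14 13 2)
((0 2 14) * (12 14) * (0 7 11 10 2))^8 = ((2 12 14 7 11 10))^8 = (2 14 11)(7 10 12)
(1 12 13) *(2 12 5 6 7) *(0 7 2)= (0 7)(1 5 6 2 12 13)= [7, 5, 12, 3, 4, 6, 2, 0, 8, 9, 10, 11, 13, 1]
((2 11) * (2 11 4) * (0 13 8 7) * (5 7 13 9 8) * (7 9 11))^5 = ((0 11 7)(2 4)(5 9 8 13))^5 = (0 7 11)(2 4)(5 9 8 13)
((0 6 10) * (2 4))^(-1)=((0 6 10)(2 4))^(-1)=(0 10 6)(2 4)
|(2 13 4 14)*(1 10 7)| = 12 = |(1 10 7)(2 13 4 14)|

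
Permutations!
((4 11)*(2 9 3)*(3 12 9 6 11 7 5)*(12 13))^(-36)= (13)(2 3 5 7 4 11 6)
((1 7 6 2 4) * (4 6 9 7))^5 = ((1 4)(2 6)(7 9))^5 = (1 4)(2 6)(7 9)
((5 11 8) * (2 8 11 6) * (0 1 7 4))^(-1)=(11)(0 4 7 1)(2 6 5 8)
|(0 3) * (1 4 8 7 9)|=10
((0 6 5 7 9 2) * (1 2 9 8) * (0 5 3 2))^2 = (9)(0 3 5 8)(1 6 2 7)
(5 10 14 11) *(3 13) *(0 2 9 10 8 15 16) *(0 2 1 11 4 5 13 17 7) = (0 1 11 13 3 17 7)(2 9 10 14 4 5 8 15 16) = [1, 11, 9, 17, 5, 8, 6, 0, 15, 10, 14, 13, 12, 3, 4, 16, 2, 7]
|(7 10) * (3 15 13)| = 6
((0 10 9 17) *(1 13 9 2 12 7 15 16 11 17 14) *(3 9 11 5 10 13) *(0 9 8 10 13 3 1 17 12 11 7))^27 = ((0 3 8 10 2 11 12)(5 13 7 15 16)(9 14 17))^27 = (17)(0 12 11 2 10 8 3)(5 7 16 13 15)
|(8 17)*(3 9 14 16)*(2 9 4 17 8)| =|(2 9 14 16 3 4 17)| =7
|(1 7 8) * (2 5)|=|(1 7 8)(2 5)|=6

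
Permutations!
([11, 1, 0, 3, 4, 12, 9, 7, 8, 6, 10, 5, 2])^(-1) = (0 2 12 5 11)(6 9)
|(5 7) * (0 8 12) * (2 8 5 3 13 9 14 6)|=11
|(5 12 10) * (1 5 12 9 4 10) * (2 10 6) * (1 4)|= |(1 5 9)(2 10 12 4 6)|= 15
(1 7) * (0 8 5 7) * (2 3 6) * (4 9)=(0 8 5 7 1)(2 3 6)(4 9)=[8, 0, 3, 6, 9, 7, 2, 1, 5, 4]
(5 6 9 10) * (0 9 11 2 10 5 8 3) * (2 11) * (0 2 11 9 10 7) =(0 10 8 3 2 7)(5 6 11 9) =[10, 1, 7, 2, 4, 6, 11, 0, 3, 5, 8, 9]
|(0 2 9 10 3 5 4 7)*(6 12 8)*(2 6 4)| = |(0 6 12 8 4 7)(2 9 10 3 5)| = 30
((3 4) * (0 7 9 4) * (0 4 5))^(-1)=(0 5 9 7)(3 4)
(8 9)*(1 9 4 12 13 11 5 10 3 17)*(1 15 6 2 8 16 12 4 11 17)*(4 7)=(1 9 16 12 13 17 15 6 2 8 11 5 10 3)(4 7)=[0, 9, 8, 1, 7, 10, 2, 4, 11, 16, 3, 5, 13, 17, 14, 6, 12, 15]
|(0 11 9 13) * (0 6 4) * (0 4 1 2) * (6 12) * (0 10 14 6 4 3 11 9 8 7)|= |(0 9 13 12 4 3 11 8 7)(1 2 10 14 6)|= 45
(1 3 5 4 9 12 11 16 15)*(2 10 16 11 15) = (1 3 5 4 9 12 15)(2 10 16) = [0, 3, 10, 5, 9, 4, 6, 7, 8, 12, 16, 11, 15, 13, 14, 1, 2]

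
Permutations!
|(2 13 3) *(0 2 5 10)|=|(0 2 13 3 5 10)|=6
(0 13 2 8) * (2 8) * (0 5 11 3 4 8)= (0 13)(3 4 8 5 11)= [13, 1, 2, 4, 8, 11, 6, 7, 5, 9, 10, 3, 12, 0]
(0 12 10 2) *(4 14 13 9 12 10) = (0 10 2)(4 14 13 9 12) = [10, 1, 0, 3, 14, 5, 6, 7, 8, 12, 2, 11, 4, 9, 13]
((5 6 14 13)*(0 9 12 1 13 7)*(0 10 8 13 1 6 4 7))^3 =(0 6 9 14 12)(4 8)(5 10)(7 13)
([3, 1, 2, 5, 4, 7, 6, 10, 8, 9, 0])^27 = (0 5 10 3 7)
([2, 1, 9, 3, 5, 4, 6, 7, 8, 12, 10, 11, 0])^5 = [2, 1, 9, 3, 5, 4, 6, 7, 8, 12, 10, 11, 0]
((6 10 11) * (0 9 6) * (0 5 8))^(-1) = ((0 9 6 10 11 5 8))^(-1) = (0 8 5 11 10 6 9)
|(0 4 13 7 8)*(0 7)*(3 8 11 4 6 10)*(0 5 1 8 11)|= 11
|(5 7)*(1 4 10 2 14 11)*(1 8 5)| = |(1 4 10 2 14 11 8 5 7)| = 9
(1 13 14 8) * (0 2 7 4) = (0 2 7 4)(1 13 14 8) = [2, 13, 7, 3, 0, 5, 6, 4, 1, 9, 10, 11, 12, 14, 8]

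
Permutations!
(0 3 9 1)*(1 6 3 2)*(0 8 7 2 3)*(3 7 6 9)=(9)(0 7 2 1 8 6)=[7, 8, 1, 3, 4, 5, 0, 2, 6, 9]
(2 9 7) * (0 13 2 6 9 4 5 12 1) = (0 13 2 4 5 12 1)(6 9 7) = [13, 0, 4, 3, 5, 12, 9, 6, 8, 7, 10, 11, 1, 2]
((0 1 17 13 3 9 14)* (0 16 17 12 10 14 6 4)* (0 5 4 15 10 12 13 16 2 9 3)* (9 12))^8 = (17)(0 13 1)(2 12 9 6 15 10 14)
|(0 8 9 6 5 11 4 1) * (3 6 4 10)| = 5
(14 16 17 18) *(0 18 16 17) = (0 18 14 17 16) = [18, 1, 2, 3, 4, 5, 6, 7, 8, 9, 10, 11, 12, 13, 17, 15, 0, 16, 14]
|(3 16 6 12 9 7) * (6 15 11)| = 8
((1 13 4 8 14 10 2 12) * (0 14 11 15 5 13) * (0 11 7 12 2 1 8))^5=(0 15 14 5 10 13 1 4 11)(7 8 12)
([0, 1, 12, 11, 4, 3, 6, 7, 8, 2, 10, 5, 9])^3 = [0, 1, 2, 3, 4, 5, 6, 7, 8, 9, 10, 11, 12]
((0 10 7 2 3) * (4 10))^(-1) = (0 3 2 7 10 4) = ((0 4 10 7 2 3))^(-1)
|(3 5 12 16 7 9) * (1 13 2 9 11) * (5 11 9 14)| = |(1 13 2 14 5 12 16 7 9 3 11)| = 11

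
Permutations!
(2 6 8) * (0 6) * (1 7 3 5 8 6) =(0 1 7 3 5 8 2) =[1, 7, 0, 5, 4, 8, 6, 3, 2]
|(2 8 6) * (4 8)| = 4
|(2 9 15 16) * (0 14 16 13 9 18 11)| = 6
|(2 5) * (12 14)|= |(2 5)(12 14)|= 2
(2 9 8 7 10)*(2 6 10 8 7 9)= [0, 1, 2, 3, 4, 5, 10, 8, 9, 7, 6]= (6 10)(7 8 9)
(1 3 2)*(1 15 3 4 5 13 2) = (1 4 5 13 2 15 3) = [0, 4, 15, 1, 5, 13, 6, 7, 8, 9, 10, 11, 12, 2, 14, 3]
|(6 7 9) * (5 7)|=4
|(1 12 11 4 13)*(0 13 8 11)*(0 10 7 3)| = 21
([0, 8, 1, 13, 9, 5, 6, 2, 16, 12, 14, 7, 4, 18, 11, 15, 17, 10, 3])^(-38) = (1 7 14 17 8 2 11 10 16)(3 13 18)(4 9 12)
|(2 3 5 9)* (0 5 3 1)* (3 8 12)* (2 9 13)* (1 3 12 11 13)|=15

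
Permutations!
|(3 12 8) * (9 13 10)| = 3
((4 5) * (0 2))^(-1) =(0 2)(4 5)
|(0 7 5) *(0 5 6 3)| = |(0 7 6 3)| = 4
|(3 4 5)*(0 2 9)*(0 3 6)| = 7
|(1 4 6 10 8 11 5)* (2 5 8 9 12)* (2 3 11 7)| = |(1 4 6 10 9 12 3 11 8 7 2 5)| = 12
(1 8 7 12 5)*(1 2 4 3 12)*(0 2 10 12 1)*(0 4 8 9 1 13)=(0 2 8 7 4 3 13)(1 9)(5 10 12)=[2, 9, 8, 13, 3, 10, 6, 4, 7, 1, 12, 11, 5, 0]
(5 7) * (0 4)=(0 4)(5 7)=[4, 1, 2, 3, 0, 7, 6, 5]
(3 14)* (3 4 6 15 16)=[0, 1, 2, 14, 6, 5, 15, 7, 8, 9, 10, 11, 12, 13, 4, 16, 3]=(3 14 4 6 15 16)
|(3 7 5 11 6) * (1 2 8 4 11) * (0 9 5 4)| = 30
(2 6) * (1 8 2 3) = (1 8 2 6 3) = [0, 8, 6, 1, 4, 5, 3, 7, 2]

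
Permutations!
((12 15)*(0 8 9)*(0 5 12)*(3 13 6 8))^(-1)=((0 3 13 6 8 9 5 12 15))^(-1)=(0 15 12 5 9 8 6 13 3)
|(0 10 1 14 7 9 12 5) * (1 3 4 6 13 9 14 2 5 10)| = 28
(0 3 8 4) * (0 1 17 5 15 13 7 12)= (0 3 8 4 1 17 5 15 13 7 12)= [3, 17, 2, 8, 1, 15, 6, 12, 4, 9, 10, 11, 0, 7, 14, 13, 16, 5]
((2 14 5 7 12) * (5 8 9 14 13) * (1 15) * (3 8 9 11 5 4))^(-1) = (1 15)(2 12 7 5 11 8 3 4 13)(9 14)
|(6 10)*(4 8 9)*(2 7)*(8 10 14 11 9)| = 6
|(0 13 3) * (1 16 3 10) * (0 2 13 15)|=|(0 15)(1 16 3 2 13 10)|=6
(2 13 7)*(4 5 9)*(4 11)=(2 13 7)(4 5 9 11)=[0, 1, 13, 3, 5, 9, 6, 2, 8, 11, 10, 4, 12, 7]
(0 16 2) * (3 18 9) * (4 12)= (0 16 2)(3 18 9)(4 12)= [16, 1, 0, 18, 12, 5, 6, 7, 8, 3, 10, 11, 4, 13, 14, 15, 2, 17, 9]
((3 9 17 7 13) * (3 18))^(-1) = (3 18 13 7 17 9) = ((3 9 17 7 13 18))^(-1)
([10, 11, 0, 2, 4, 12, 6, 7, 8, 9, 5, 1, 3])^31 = (0 10 5 12 3 2)(1 11)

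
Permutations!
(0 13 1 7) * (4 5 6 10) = (0 13 1 7)(4 5 6 10) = [13, 7, 2, 3, 5, 6, 10, 0, 8, 9, 4, 11, 12, 1]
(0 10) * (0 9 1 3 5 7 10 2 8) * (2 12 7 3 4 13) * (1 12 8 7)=(0 8)(1 4 13 2 7 10 9 12)(3 5)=[8, 4, 7, 5, 13, 3, 6, 10, 0, 12, 9, 11, 1, 2]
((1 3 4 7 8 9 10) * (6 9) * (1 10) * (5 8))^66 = (10)(1 4 5 6)(3 7 8 9)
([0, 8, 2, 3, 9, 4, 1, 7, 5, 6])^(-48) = [0, 1, 2, 3, 4, 5, 6, 7, 8, 9]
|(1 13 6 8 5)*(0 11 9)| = |(0 11 9)(1 13 6 8 5)| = 15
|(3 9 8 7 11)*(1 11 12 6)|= |(1 11 3 9 8 7 12 6)|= 8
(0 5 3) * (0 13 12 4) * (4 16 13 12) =(0 5 3 12 16 13 4) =[5, 1, 2, 12, 0, 3, 6, 7, 8, 9, 10, 11, 16, 4, 14, 15, 13]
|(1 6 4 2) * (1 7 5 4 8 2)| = 7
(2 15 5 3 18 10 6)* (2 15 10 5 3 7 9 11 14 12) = (2 10 6 15 3 18 5 7 9 11 14 12) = [0, 1, 10, 18, 4, 7, 15, 9, 8, 11, 6, 14, 2, 13, 12, 3, 16, 17, 5]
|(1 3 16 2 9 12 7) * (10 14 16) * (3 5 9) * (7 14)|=|(1 5 9 12 14 16 2 3 10 7)|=10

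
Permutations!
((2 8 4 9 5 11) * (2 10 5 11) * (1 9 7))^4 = (1 5 7 10 4 11 8 9 2)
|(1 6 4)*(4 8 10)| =5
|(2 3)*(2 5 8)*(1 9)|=|(1 9)(2 3 5 8)|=4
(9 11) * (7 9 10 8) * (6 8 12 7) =[0, 1, 2, 3, 4, 5, 8, 9, 6, 11, 12, 10, 7] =(6 8)(7 9 11 10 12)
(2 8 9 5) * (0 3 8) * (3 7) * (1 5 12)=(0 7 3 8 9 12 1 5 2)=[7, 5, 0, 8, 4, 2, 6, 3, 9, 12, 10, 11, 1]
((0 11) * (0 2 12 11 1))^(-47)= ((0 1)(2 12 11))^(-47)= (0 1)(2 12 11)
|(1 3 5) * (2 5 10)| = 5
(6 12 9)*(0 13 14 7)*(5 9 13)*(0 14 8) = [5, 1, 2, 3, 4, 9, 12, 14, 0, 6, 10, 11, 13, 8, 7] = (0 5 9 6 12 13 8)(7 14)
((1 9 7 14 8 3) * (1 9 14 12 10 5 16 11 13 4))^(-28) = (1 13 16 10 7 3 14 4 11 5 12 9 8)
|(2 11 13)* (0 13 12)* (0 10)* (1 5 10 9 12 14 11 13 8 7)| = |(0 8 7 1 5 10)(2 13)(9 12)(11 14)| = 6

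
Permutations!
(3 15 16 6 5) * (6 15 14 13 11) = (3 14 13 11 6 5)(15 16) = [0, 1, 2, 14, 4, 3, 5, 7, 8, 9, 10, 6, 12, 11, 13, 16, 15]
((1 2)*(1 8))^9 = (8)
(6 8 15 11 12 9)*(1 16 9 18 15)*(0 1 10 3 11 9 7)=(0 1 16 7)(3 11 12 18 15 9 6 8 10)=[1, 16, 2, 11, 4, 5, 8, 0, 10, 6, 3, 12, 18, 13, 14, 9, 7, 17, 15]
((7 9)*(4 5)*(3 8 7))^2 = (3 7)(8 9)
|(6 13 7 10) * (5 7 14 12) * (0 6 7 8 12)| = 12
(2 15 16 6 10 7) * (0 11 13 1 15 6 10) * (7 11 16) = (0 16 10 11 13 1 15 7 2 6) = [16, 15, 6, 3, 4, 5, 0, 2, 8, 9, 11, 13, 12, 1, 14, 7, 10]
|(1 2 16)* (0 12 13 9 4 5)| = |(0 12 13 9 4 5)(1 2 16)| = 6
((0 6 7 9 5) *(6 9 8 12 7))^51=((0 9 5)(7 8 12))^51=(12)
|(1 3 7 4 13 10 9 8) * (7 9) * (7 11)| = |(1 3 9 8)(4 13 10 11 7)| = 20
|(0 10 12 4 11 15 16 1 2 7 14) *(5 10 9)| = |(0 9 5 10 12 4 11 15 16 1 2 7 14)| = 13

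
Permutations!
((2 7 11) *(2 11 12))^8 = (2 12 7)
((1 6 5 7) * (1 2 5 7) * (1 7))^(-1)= ((1 6)(2 5 7))^(-1)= (1 6)(2 7 5)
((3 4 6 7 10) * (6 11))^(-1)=((3 4 11 6 7 10))^(-1)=(3 10 7 6 11 4)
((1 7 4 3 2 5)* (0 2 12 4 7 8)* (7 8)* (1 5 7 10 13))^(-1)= (0 8 7 2)(1 13 10)(3 4 12)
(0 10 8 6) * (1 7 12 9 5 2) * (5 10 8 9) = (0 8 6)(1 7 12 5 2)(9 10) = [8, 7, 1, 3, 4, 2, 0, 12, 6, 10, 9, 11, 5]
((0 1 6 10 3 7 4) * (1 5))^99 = (0 6 7 5 10 4 1 3)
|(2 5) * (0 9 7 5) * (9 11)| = 6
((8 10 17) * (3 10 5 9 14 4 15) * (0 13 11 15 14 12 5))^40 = (17)(5 9 12)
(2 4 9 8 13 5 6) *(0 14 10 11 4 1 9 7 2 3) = [14, 9, 1, 0, 7, 6, 3, 2, 13, 8, 11, 4, 12, 5, 10] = (0 14 10 11 4 7 2 1 9 8 13 5 6 3)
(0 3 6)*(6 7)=[3, 1, 2, 7, 4, 5, 0, 6]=(0 3 7 6)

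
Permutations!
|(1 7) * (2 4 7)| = |(1 2 4 7)| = 4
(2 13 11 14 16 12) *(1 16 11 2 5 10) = [0, 16, 13, 3, 4, 10, 6, 7, 8, 9, 1, 14, 5, 2, 11, 15, 12] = (1 16 12 5 10)(2 13)(11 14)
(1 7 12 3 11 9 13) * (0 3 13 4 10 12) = (0 3 11 9 4 10 12 13 1 7) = [3, 7, 2, 11, 10, 5, 6, 0, 8, 4, 12, 9, 13, 1]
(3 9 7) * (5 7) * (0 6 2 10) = (0 6 2 10)(3 9 5 7) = [6, 1, 10, 9, 4, 7, 2, 3, 8, 5, 0]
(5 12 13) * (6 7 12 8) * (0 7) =(0 7 12 13 5 8 6) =[7, 1, 2, 3, 4, 8, 0, 12, 6, 9, 10, 11, 13, 5]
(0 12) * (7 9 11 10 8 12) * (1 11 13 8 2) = [7, 11, 1, 3, 4, 5, 6, 9, 12, 13, 2, 10, 0, 8] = (0 7 9 13 8 12)(1 11 10 2)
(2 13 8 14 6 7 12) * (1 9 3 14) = [0, 9, 13, 14, 4, 5, 7, 12, 1, 3, 10, 11, 2, 8, 6] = (1 9 3 14 6 7 12 2 13 8)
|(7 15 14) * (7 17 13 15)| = |(13 15 14 17)| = 4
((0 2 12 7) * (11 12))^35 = ((0 2 11 12 7))^35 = (12)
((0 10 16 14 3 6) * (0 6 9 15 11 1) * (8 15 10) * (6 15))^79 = (0 8 6 15 11 1)(3 14 16 10 9)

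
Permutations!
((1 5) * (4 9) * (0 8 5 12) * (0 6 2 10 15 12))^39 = ((0 8 5 1)(2 10 15 12 6)(4 9))^39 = (0 1 5 8)(2 6 12 15 10)(4 9)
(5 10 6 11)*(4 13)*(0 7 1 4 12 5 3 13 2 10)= (0 7 1 4 2 10 6 11 3 13 12 5)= [7, 4, 10, 13, 2, 0, 11, 1, 8, 9, 6, 3, 5, 12]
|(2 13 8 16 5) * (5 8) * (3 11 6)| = 6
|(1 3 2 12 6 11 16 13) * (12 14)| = |(1 3 2 14 12 6 11 16 13)| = 9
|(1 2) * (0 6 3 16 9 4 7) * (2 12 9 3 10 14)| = 10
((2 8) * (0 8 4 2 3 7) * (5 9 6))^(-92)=(5 9 6)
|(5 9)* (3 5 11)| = 4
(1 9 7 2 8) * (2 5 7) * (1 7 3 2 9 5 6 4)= (9)(1 5 3 2 8 7 6 4)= [0, 5, 8, 2, 1, 3, 4, 6, 7, 9]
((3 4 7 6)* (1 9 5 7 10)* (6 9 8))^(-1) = (1 10 4 3 6 8)(5 9 7) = ((1 8 6 3 4 10)(5 7 9))^(-1)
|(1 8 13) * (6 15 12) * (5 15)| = 12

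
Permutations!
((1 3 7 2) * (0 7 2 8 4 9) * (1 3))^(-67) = (0 4 7 9 8)(2 3)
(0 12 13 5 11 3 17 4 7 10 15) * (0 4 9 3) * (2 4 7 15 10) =(0 12 13 5 11)(2 4 15 7)(3 17 9) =[12, 1, 4, 17, 15, 11, 6, 2, 8, 3, 10, 0, 13, 5, 14, 7, 16, 9]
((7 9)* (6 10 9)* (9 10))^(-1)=((10)(6 9 7))^(-1)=(10)(6 7 9)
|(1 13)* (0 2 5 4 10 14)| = 6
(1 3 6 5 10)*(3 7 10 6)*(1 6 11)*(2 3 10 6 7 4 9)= (1 4 9 2 3 10 7 6 5 11)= [0, 4, 3, 10, 9, 11, 5, 6, 8, 2, 7, 1]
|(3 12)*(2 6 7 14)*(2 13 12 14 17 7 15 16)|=4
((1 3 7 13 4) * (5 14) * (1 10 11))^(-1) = (1 11 10 4 13 7 3)(5 14)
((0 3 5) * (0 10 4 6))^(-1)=(0 6 4 10 5 3)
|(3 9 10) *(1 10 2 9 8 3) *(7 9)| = 6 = |(1 10)(2 7 9)(3 8)|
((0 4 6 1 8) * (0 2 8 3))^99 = ((0 4 6 1 3)(2 8))^99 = (0 3 1 6 4)(2 8)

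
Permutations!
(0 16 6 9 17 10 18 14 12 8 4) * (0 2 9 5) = (0 16 6 5)(2 9 17 10 18 14 12 8 4) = [16, 1, 9, 3, 2, 0, 5, 7, 4, 17, 18, 11, 8, 13, 12, 15, 6, 10, 14]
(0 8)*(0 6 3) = (0 8 6 3) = [8, 1, 2, 0, 4, 5, 3, 7, 6]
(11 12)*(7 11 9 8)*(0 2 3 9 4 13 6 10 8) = (0 2 3 9)(4 13 6 10 8 7 11 12) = [2, 1, 3, 9, 13, 5, 10, 11, 7, 0, 8, 12, 4, 6]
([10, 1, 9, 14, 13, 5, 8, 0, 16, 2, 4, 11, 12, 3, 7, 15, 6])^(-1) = [7, 1, 9, 13, 10, 5, 16, 14, 6, 2, 0, 11, 12, 4, 3, 15, 8]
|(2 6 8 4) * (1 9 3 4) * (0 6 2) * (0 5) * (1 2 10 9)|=9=|(0 6 8 2 10 9 3 4 5)|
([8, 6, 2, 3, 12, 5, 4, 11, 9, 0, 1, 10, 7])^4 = (0 8 9)(1 7 6 11 4 10 12)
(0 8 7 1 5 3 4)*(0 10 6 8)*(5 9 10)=(1 9 10 6 8 7)(3 4 5)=[0, 9, 2, 4, 5, 3, 8, 1, 7, 10, 6]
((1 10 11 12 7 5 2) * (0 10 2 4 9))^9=((0 10 11 12 7 5 4 9)(1 2))^9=(0 10 11 12 7 5 4 9)(1 2)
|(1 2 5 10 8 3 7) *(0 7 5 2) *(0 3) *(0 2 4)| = |(0 7 1 3 5 10 8 2 4)| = 9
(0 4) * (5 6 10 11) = (0 4)(5 6 10 11) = [4, 1, 2, 3, 0, 6, 10, 7, 8, 9, 11, 5]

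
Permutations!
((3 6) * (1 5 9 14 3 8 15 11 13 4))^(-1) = ((1 5 9 14 3 6 8 15 11 13 4))^(-1) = (1 4 13 11 15 8 6 3 14 9 5)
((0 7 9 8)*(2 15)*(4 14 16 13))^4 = (16)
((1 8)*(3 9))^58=((1 8)(3 9))^58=(9)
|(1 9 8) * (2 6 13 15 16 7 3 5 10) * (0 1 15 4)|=14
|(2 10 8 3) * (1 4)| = 4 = |(1 4)(2 10 8 3)|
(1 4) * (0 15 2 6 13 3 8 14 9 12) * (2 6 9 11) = [15, 4, 9, 8, 1, 5, 13, 7, 14, 12, 10, 2, 0, 3, 11, 6] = (0 15 6 13 3 8 14 11 2 9 12)(1 4)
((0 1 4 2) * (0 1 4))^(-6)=(0 2)(1 4)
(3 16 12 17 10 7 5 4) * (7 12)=(3 16 7 5 4)(10 12 17)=[0, 1, 2, 16, 3, 4, 6, 5, 8, 9, 12, 11, 17, 13, 14, 15, 7, 10]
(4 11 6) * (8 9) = (4 11 6)(8 9) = [0, 1, 2, 3, 11, 5, 4, 7, 9, 8, 10, 6]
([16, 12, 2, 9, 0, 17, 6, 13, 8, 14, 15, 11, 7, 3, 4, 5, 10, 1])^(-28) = [0, 1, 2, 3, 4, 5, 6, 7, 8, 9, 10, 11, 12, 13, 14, 15, 16, 17]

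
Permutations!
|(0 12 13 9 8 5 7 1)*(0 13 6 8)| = |(0 12 6 8 5 7 1 13 9)| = 9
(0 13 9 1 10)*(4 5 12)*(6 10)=(0 13 9 1 6 10)(4 5 12)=[13, 6, 2, 3, 5, 12, 10, 7, 8, 1, 0, 11, 4, 9]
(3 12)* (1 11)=(1 11)(3 12)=[0, 11, 2, 12, 4, 5, 6, 7, 8, 9, 10, 1, 3]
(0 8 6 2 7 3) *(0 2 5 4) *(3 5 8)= (0 3 2 7 5 4)(6 8)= [3, 1, 7, 2, 0, 4, 8, 5, 6]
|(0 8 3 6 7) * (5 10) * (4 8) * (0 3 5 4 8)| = 15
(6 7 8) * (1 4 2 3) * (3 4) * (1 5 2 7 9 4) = [0, 3, 1, 5, 7, 2, 9, 8, 6, 4] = (1 3 5 2)(4 7 8 6 9)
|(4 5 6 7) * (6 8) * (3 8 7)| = 3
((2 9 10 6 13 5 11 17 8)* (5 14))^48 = ((2 9 10 6 13 14 5 11 17 8))^48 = (2 17 5 13 10)(6 9 8 11 14)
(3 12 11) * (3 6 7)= [0, 1, 2, 12, 4, 5, 7, 3, 8, 9, 10, 6, 11]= (3 12 11 6 7)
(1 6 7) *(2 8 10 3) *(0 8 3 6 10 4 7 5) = [8, 10, 3, 2, 7, 0, 5, 1, 4, 9, 6] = (0 8 4 7 1 10 6 5)(2 3)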